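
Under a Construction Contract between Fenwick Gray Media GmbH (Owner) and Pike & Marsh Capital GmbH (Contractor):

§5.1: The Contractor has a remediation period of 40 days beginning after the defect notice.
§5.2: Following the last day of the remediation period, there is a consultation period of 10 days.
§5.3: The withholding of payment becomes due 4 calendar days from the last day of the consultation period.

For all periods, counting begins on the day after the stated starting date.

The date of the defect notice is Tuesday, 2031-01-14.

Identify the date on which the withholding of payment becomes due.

2031-03-09

Adding 40 calendar days to 2031-01-14 gives 2031-02-23, which is the last day of the remediation period.
Adding 10 calendar days to 2031-02-23 gives 2031-03-05, which is the last day of the consultation period.
The date on which the withholding of payment becomes due: 2031-03-05 + 4 days = 2031-03-09.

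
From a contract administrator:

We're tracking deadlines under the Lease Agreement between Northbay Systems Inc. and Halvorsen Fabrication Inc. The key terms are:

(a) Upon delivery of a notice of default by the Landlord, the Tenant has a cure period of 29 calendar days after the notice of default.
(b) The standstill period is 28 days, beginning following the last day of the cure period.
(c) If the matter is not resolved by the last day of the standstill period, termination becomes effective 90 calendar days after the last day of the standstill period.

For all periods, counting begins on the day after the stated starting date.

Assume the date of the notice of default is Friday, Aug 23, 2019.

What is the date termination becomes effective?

Jan 17, 2020

Adding 29 calendar days to Aug 23, 2019 gives Sep 21, 2019, which is the last day of the cure period.
The last day of the standstill period: Sep 21, 2019 + 28 days = Oct 19, 2019.
Adding 90 calendar days to Oct 19, 2019 gives Jan 17, 2020, which is the date termination becomes effective.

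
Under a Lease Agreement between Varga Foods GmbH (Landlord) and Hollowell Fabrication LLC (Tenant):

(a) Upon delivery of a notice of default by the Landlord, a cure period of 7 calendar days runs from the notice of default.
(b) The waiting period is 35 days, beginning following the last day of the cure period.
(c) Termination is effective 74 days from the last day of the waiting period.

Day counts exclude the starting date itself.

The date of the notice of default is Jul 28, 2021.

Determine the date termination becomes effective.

Nov 21, 2021

Adding 7 calendar days to Jul 28, 2021 gives Aug 4, 2021, which is the last day of the cure period.
Adding 35 calendar days to Aug 4, 2021 gives Sep 8, 2021, which is the last day of the waiting period.
Adding 74 calendar days to Sep 8, 2021 gives Nov 21, 2021, which is the date termination becomes effective.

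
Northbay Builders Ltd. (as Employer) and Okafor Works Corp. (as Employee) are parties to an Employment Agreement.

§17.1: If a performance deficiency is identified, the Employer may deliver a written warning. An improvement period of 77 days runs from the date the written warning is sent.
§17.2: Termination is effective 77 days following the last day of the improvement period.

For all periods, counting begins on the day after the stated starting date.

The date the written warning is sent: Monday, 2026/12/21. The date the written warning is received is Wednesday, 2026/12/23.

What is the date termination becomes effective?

The last day of the improvement period: 2026/12/21 + 77 days = 2027/03/08.
The date termination becomes effective: 2027/03/08 + 77 days = 2027/05/24.

2027/05/24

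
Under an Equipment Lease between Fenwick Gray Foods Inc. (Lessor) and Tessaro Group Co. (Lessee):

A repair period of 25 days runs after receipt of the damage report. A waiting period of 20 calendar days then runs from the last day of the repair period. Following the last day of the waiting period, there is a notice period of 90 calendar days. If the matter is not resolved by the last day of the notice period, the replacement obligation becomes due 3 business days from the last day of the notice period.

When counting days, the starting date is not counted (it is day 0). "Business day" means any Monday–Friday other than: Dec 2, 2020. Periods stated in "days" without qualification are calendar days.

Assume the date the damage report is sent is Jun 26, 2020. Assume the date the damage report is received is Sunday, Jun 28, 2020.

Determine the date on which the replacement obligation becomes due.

Nov 13, 2020

The last day of the repair period: 25 calendar days after Jun 28, 2020 is Jul 23, 2020.
The last day of the waiting period: 20 calendar days after Jul 23, 2020 is Aug 12, 2020.
Adding 90 calendar days to Aug 12, 2020 gives Nov 10, 2020, which is the last day of the notice period.
From Tuesday, Nov 10, 2020, 3 business days (Nov 11, Nov 12, Nov 13, skipping weekends) brings us to Friday, Nov 13, 2020, which is the date on which the replacement obligation becomes due.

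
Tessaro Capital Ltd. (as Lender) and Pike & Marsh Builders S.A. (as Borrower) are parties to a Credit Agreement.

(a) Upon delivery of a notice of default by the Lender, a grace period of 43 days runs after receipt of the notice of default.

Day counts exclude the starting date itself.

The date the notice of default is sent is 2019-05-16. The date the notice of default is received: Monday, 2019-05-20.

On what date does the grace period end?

2019-07-02

The last day of the grace period: 2019-05-20 + 43 days = 2019-07-02.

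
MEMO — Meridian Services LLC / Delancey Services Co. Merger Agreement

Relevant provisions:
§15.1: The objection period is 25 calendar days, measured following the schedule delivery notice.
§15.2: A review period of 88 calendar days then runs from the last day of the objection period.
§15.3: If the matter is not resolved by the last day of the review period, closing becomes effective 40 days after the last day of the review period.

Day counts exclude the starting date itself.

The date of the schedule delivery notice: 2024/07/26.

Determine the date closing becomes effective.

2024/12/26

The last day of the objection period: 25 calendar days after 2024/07/26 is 2024/08/20.
Adding 88 calendar days to 2024/08/20 gives 2024/11/16, which is the last day of the review period.
Adding 40 calendar days to 2024/11/16 gives 2024/12/26, which is the date closing becomes effective.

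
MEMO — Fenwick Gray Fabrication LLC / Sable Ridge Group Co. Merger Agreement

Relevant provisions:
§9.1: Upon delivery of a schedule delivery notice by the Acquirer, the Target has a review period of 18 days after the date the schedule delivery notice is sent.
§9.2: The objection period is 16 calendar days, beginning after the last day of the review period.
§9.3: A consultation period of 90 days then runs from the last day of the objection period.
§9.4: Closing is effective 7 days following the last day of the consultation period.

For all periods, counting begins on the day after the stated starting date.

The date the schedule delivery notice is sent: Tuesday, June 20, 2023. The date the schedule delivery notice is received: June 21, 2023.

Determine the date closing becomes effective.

The last day of the review period: June 20, 2023 + 18 days = July 8, 2023.
Adding 16 calendar days to July 8, 2023 gives July 24, 2023, which is the last day of the objection period.
The last day of the consultation period: 90 calendar days after July 24, 2023 is October 22, 2023.
Adding 7 calendar days to October 22, 2023 gives October 29, 2023, which is the date closing becomes effective.

October 29, 2023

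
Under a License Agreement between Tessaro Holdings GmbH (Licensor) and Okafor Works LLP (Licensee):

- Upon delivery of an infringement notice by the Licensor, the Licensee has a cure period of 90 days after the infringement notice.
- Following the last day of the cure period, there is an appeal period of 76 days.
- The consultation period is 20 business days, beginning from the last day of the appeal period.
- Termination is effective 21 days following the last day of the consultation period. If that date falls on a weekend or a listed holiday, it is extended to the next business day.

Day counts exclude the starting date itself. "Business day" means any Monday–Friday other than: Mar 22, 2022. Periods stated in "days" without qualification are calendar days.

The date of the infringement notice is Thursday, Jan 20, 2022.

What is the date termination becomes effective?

Aug 23, 2022

The last day of the cure period: Jan 20, 2022 + 90 days = Apr 20, 2022.
The last day of the appeal period: Apr 20, 2022 + 76 days = Jul 5, 2022.
From Tuesday, Jul 5, 2022, 20 business days (Jul 6, Jul 7, Jul 8, Jul 11, …, Jul 29, Aug 1, Aug 2, skipping weekends) brings us to Tuesday, Aug 2, 2022, which is the last day of the consultation period.
The date termination becomes effective: Aug 2, 2022 + 21 days = Aug 23, 2022. Aug 23, 2022 is a Tuesday and is not a listed holiday, so no roll-forward applies.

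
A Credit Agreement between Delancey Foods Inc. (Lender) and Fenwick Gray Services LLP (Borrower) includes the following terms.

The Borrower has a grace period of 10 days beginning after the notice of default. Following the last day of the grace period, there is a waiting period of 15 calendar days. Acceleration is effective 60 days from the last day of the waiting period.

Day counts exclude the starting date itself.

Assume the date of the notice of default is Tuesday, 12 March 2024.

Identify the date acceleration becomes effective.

The last day of the grace period: 12 March 2024 + 10 days = 22 March 2024.
The last day of the waiting period: 22 March 2024 + 15 days = 6 April 2024.
The date acceleration becomes effective: 6 April 2024 + 60 days = 5 June 2024.

5 June 2024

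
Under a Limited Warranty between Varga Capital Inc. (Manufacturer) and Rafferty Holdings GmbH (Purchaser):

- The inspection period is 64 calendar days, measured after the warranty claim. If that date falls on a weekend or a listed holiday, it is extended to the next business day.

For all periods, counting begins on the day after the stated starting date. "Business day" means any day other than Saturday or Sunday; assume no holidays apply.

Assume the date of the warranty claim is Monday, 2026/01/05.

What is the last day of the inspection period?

2026/03/10

The last day of the inspection period: 64 calendar days after 2026/01/05 is 2026/03/10. 2026/03/10 is a Tuesday, so no roll-forward applies.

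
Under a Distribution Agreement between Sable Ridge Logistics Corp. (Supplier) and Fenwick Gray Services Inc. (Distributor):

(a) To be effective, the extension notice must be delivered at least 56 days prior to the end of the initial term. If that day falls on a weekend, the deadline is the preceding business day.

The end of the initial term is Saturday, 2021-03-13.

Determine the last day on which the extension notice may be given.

Counting back 56 calendar days from 2021-03-13 gives 2021-01-16. That is a Saturday, so the deadline moves back to Friday, 2021-01-15.

2021-01-15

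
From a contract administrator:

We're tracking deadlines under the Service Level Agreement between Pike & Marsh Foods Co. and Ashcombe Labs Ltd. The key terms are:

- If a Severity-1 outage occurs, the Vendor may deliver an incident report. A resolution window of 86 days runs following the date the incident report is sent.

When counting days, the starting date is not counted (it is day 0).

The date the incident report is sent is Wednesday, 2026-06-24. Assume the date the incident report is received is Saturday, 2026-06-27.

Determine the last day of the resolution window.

2026-09-18

The last day of the resolution window: 86 calendar days after 2026-06-24 is 2026-09-18.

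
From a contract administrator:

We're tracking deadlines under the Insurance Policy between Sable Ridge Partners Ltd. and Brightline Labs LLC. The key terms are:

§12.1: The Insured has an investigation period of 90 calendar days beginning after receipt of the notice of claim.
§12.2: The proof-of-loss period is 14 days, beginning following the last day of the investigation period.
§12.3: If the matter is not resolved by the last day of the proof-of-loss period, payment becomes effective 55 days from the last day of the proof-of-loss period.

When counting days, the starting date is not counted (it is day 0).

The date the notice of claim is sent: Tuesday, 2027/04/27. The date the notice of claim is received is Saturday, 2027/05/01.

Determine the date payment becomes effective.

The last day of the investigation period: 2027/05/01 + 90 days = 2027/07/30.
The last day of the proof-of-loss period: 2027/07/30 + 14 days = 2027/08/13.
Adding 55 calendar days to 2027/08/13 gives 2027/10/07, which is the date payment becomes effective.

2027/10/07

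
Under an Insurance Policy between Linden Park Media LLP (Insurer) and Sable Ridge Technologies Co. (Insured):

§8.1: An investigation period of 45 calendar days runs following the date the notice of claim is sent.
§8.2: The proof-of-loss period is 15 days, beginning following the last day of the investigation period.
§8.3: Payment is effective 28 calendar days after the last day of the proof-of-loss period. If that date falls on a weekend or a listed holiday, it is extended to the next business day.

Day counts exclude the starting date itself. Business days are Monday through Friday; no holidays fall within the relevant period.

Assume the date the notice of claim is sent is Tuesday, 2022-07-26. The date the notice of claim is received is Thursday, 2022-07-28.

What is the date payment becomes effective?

2022-10-24

Adding 45 calendar days to 2022-07-26 gives 2022-09-09, which is the last day of the investigation period.
The last day of the proof-of-loss period: 2022-09-09 + 15 days = 2022-09-24.
The date payment becomes effective: 2022-09-24 + 28 days = 2022-10-22. That falls on a Saturday, so it rolls to the next business day, Monday, 2022-10-24.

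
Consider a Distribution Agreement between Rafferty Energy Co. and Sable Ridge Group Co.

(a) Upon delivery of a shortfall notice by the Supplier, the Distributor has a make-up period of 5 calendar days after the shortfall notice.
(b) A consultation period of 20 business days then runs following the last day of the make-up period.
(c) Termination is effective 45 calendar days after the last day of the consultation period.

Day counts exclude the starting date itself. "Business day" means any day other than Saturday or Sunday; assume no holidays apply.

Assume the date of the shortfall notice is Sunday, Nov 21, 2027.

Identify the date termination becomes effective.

Feb 7, 2028

The last day of the make-up period: Nov 21, 2027 + 5 days = Nov 26, 2027.
The last day of the consultation period: 20 business days after Friday, Nov 26, 2027, skipping weekends — Nov 29, Nov 30, Dec 1, Dec 2, …, Dec 22, Dec 23, Dec 24 — lands on Friday, Dec 24, 2027.
The date termination becomes effective: 45 calendar days after Dec 24, 2027 is Feb 7, 2028.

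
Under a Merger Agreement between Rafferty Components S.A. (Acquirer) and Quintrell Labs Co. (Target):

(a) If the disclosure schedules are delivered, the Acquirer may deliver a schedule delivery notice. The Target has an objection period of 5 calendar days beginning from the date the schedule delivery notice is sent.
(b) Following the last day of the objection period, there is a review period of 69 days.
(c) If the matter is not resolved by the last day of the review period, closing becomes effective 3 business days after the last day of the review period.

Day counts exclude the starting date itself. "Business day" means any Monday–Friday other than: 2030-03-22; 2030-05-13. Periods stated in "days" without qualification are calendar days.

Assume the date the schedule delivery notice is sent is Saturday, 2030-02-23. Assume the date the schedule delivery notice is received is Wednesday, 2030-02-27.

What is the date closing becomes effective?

The last day of the objection period: 5 calendar days after 2030-02-23 is 2030-02-28.
The last day of the review period: 69 calendar days after 2030-02-28 is 2030-05-08.
From Wednesday, 2030-05-08, 3 business days (May 9, May 10, May 14, skipping weekends and the listed holiday on May 13) brings us to Tuesday, 2030-05-14, which is the date closing becomes effective.

2030-05-14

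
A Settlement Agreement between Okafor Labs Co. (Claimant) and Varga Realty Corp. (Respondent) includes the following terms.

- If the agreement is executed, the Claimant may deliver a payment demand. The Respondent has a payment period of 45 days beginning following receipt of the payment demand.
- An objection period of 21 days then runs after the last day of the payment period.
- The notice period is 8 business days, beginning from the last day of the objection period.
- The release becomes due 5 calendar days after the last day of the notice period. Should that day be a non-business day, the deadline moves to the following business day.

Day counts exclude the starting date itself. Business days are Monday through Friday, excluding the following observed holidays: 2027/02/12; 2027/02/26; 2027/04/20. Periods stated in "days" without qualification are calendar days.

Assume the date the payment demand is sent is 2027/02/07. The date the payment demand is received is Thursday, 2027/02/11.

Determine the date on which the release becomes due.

The last day of the payment period: 2027/02/11 + 45 days = 2027/03/28.
The last day of the objection period: 2027/03/28 + 21 days = 2027/04/18.
The last day of the notice period: 8 business days after Sunday, 2027/04/18, skipping weekends and the listed holiday on Apr 20 — Apr 19, Apr 21, Apr 22, Apr 23, Apr 26, Apr 27, Apr 28, Apr 29 — lands on Thursday, 2027/04/29.
Adding 5 calendar days to 2027/04/29 gives 2027/05/04, which is the date on which the release becomes due. 2027/05/04 is a Tuesday and is not a listed holiday, so no roll-forward applies.

2027/05/04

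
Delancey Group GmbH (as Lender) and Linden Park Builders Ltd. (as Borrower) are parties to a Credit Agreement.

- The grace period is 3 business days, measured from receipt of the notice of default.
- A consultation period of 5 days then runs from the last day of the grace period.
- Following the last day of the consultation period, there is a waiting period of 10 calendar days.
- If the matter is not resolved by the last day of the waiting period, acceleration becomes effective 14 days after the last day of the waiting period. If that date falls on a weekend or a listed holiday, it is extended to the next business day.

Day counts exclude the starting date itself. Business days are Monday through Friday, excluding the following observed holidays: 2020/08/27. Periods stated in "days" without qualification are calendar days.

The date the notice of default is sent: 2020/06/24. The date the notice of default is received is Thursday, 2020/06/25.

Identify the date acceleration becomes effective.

The last day of the grace period: 3 business days after Thursday, 2020/06/25, skipping weekends — Jun 26, Jun 29, Jun 30 — lands on Tuesday, 2020/06/30.
Adding 5 calendar days to 2020/06/30 gives 2020/07/05, which is the last day of the consultation period.
Adding 10 calendar days to 2020/07/05 gives 2020/07/15, which is the last day of the waiting period.
The date acceleration becomes effective: 14 calendar days after 2020/07/15 is 2020/07/29. 2020/07/29 is a Wednesday and is not a listed holiday, so no roll-forward applies.

2020/07/29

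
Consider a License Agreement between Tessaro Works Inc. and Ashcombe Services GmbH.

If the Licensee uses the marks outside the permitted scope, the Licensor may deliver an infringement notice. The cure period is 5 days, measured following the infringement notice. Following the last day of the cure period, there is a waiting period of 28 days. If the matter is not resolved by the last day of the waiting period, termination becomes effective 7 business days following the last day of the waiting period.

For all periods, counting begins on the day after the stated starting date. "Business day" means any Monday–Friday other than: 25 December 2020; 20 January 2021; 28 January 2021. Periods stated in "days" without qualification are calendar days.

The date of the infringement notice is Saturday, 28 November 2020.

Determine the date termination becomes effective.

The last day of the cure period: 28 November 2020 + 5 days = 3 December 2020.
Adding 28 calendar days to 3 December 2020 gives 31 December 2020, which is the last day of the waiting period.
From Thursday, 31 December 2020, 7 business days (Jan 1, Jan 4, Jan 5, Jan 6, Jan 7, Jan 8, Jan 11, skipping weekends) brings us to Monday, 11 January 2021, which is the date termination becomes effective.

11 January 2021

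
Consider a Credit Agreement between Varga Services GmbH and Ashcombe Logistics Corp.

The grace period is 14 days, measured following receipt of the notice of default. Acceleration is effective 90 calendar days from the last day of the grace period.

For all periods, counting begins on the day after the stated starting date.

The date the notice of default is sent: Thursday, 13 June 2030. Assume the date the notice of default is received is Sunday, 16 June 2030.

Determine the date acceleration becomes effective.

The last day of the grace period: 16 June 2030 + 14 days = 30 June 2030.
Adding 90 calendar days to 30 June 2030 gives 28 September 2030, which is the date acceleration becomes effective.

28 September 2030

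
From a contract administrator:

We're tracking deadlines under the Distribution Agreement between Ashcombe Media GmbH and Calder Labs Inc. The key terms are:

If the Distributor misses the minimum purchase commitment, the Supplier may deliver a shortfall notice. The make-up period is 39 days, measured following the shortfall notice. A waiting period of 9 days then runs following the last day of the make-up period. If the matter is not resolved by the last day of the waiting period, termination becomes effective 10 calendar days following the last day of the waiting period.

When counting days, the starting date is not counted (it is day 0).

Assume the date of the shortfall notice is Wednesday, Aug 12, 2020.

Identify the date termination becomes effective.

Oct 9, 2020

The last day of the make-up period: Aug 12, 2020 + 39 days = Sep 20, 2020.
The last day of the waiting period: Sep 20, 2020 + 9 days = Sep 29, 2020.
The date termination becomes effective: Sep 29, 2020 + 10 days = Oct 9, 2020.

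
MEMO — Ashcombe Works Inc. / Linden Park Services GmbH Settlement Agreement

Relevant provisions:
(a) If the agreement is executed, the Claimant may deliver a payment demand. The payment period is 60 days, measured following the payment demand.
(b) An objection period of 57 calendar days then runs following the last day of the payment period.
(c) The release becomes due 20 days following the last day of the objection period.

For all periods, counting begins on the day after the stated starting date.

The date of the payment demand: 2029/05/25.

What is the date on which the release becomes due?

2029/10/09

The last day of the payment period: 60 calendar days after 2029/05/25 is 2029/07/24.
The last day of the objection period: 2029/07/24 + 57 days = 2029/09/19.
Adding 20 calendar days to 2029/09/19 gives 2029/10/09, which is the date on which the release becomes due.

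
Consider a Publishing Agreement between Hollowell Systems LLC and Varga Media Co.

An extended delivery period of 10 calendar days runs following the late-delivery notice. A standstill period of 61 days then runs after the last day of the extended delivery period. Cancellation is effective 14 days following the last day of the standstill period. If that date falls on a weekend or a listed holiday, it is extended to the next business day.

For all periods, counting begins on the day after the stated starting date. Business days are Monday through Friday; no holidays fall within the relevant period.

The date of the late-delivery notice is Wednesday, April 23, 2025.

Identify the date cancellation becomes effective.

Adding 10 calendar days to April 23, 2025 gives May 3, 2025, which is the last day of the extended delivery period.
The last day of the standstill period: 61 calendar days after May 3, 2025 is July 3, 2025.
The date cancellation becomes effective: 14 calendar days after July 3, 2025 is July 17, 2025. July 17, 2025 is a Thursday, so no roll-forward applies.

July 17, 2025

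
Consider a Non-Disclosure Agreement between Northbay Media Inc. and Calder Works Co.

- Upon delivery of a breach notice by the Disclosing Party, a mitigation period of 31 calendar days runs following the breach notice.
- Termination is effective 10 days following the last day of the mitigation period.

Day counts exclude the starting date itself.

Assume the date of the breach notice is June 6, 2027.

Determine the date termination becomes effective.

July 17, 2027

The last day of the mitigation period: June 6, 2027 + 31 days = July 7, 2027.
The date termination becomes effective: 10 calendar days after July 7, 2027 is July 17, 2027.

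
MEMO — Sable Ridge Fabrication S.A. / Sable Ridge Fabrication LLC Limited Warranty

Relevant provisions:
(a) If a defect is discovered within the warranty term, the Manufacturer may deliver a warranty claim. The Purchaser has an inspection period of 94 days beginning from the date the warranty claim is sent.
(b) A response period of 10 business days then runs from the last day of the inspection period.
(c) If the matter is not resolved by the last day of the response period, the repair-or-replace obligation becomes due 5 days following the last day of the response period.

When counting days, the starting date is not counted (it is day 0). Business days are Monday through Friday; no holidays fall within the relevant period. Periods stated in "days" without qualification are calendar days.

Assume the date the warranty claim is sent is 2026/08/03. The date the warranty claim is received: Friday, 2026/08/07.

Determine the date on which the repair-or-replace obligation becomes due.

The last day of the inspection period: 2026/08/03 + 94 days = 2026/11/05.
The last day of the response period: counting 10 business days from Thursday, 2026/11/05 (Nov 6, Nov 9, Nov 10, Nov 11, Nov 12, Nov 13, Nov 16, Nov 17, Nov 18, Nov 19, skipping weekends) reaches Thursday, 2026/11/19.
The date on which the repair-or-replace obligation becomes due: 2026/11/19 + 5 days = 2026/11/24.

2026/11/24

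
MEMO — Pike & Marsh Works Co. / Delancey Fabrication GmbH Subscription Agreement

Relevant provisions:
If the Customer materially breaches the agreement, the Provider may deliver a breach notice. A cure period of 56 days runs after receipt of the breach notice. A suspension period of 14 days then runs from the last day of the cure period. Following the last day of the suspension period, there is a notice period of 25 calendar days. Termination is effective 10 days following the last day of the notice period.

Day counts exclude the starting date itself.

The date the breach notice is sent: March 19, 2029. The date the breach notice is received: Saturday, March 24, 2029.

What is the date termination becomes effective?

July 7, 2029

The last day of the cure period: March 24, 2029 + 56 days = May 19, 2029.
The last day of the suspension period: May 19, 2029 + 14 days = June 2, 2029.
The last day of the notice period: 25 calendar days after June 2, 2029 is June 27, 2029.
The date termination becomes effective: June 27, 2029 + 10 days = July 7, 2029.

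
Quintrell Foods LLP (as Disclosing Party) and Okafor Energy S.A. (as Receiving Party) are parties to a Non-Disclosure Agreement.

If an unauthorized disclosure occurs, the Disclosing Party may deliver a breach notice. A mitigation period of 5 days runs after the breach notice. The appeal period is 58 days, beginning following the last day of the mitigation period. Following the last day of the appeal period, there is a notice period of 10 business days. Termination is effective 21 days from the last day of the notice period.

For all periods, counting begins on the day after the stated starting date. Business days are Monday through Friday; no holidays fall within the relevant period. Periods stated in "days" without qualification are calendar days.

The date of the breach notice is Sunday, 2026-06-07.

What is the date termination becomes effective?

2026-09-11

The last day of the mitigation period: 5 calendar days after 2026-06-07 is 2026-06-12.
The last day of the appeal period: 2026-06-12 + 58 days = 2026-08-09.
The last day of the notice period: 10 business days after Sunday, 2026-08-09, skipping weekends — Aug 10, Aug 11, Aug 12, Aug 13, Aug 14, Aug 17, Aug 18, Aug 19, Aug 20, Aug 21 — lands on Friday, 2026-08-21.
Adding 21 calendar days to 2026-08-21 gives 2026-09-11, which is the date termination becomes effective.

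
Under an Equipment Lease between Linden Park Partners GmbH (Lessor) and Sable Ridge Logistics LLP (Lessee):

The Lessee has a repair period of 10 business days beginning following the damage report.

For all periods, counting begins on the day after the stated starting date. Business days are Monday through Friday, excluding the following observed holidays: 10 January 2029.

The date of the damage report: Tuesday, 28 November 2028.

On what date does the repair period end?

12 December 2028

The last day of the repair period: 10 business days after Tuesday, 28 November 2028, skipping weekends — Nov 29, Nov 30, Dec 1, Dec 4, Dec 5, Dec 6, Dec 7, Dec 8, Dec 11, Dec 12 — lands on Tuesday, 12 December 2028.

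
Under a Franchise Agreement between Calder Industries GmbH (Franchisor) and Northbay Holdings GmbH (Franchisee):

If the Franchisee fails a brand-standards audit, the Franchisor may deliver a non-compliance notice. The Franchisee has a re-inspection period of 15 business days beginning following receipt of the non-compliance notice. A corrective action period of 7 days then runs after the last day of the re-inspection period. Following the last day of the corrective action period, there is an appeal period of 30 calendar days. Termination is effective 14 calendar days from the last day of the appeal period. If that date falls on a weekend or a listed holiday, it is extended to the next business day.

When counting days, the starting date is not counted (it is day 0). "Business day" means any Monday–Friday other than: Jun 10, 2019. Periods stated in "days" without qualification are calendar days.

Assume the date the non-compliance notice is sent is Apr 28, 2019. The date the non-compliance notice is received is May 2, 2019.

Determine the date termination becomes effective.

The last day of the re-inspection period: 15 business days after Thursday, May 2, 2019, skipping weekends — May 3, May 6, May 7, May 8, …, May 21, May 22, May 23 — lands on Thursday, May 23, 2019.
The last day of the corrective action period: 7 calendar days after May 23, 2019 is May 30, 2019.
Adding 30 calendar days to May 30, 2019 gives Jun 29, 2019, which is the last day of the appeal period.
Adding 14 calendar days to Jun 29, 2019 gives Jul 13, 2019, which is the date termination becomes effective. That falls on a Saturday, so it rolls to the next business day, Monday, Jul 15, 2019.

Jul 15, 2019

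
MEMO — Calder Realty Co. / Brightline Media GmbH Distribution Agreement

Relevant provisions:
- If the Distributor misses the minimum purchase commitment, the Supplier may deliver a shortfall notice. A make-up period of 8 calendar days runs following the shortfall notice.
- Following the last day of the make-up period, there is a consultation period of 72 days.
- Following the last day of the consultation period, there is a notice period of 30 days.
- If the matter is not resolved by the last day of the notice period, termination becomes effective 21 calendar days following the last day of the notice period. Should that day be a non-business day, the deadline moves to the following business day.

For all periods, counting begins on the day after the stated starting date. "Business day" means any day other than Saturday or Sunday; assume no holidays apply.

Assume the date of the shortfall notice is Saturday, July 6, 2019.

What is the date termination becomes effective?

The last day of the make-up period: 8 calendar days after July 6, 2019 is July 14, 2019.
The last day of the consultation period: July 14, 2019 + 72 days = September 24, 2019.
The last day of the notice period: September 24, 2019 + 30 days = October 24, 2019.
The date termination becomes effective: October 24, 2019 + 21 days = November 14, 2019. November 14, 2019 is a Thursday, so no roll-forward applies.

November 14, 2019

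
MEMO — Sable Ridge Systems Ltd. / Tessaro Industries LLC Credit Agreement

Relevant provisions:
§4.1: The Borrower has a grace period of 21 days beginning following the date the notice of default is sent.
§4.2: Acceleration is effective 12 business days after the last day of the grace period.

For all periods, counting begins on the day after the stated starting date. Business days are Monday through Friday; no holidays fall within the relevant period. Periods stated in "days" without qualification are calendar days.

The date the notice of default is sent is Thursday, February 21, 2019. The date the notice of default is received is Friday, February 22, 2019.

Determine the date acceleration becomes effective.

April 1, 2019

The last day of the grace period: February 21, 2019 + 21 days = March 14, 2019.
From Thursday, March 14, 2019, 12 business days (Mar 15, Mar 18, Mar 19, Mar 20, …, Mar 28, Mar 29, Apr 1, skipping weekends) brings us to Monday, April 1, 2019, which is the date acceleration becomes effective.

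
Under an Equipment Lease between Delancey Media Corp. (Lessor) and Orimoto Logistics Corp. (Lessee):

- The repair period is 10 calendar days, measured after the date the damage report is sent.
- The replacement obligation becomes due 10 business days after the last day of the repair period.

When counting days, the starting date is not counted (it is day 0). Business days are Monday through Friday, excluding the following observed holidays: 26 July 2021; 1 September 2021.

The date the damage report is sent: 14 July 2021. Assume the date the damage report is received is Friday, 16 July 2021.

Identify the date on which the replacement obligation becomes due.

The last day of the repair period: 10 calendar days after 14 July 2021 is 24 July 2021.
The date on which the replacement obligation becomes due: counting 10 business days from Saturday, 24 July 2021 (Jul 27, Jul 28, Jul 29, Jul 30, Aug 2, Aug 3, Aug 4, Aug 5, Aug 6, Aug 9, skipping weekends and the listed holiday on Jul 26) reaches Monday, 9 August 2021.

9 August 2021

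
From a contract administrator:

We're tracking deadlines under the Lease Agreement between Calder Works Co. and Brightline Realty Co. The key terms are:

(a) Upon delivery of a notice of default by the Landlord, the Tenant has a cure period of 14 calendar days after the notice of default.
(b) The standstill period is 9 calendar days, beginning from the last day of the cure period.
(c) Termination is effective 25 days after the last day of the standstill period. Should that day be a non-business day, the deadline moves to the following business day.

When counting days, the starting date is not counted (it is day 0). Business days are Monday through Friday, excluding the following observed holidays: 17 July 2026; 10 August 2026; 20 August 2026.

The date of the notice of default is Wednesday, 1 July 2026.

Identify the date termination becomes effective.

18 August 2026

Adding 14 calendar days to 1 July 2026 gives 15 July 2026, which is the last day of the cure period.
The last day of the standstill period: 9 calendar days after 15 July 2026 is 24 July 2026.
The date termination becomes effective: 25 calendar days after 24 July 2026 is 18 August 2026. 18 August 2026 is a Tuesday and is not a listed holiday, so no roll-forward applies.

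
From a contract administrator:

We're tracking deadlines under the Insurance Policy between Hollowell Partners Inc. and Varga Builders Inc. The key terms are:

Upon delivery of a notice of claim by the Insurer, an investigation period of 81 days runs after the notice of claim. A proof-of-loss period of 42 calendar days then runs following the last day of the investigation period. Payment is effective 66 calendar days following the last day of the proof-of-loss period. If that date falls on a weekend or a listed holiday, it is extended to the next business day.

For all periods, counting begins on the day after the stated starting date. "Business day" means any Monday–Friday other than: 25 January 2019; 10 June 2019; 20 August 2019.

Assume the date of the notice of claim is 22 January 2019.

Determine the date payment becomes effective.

The last day of the investigation period: 22 January 2019 + 81 days = 13 April 2019.
Adding 42 calendar days to 13 April 2019 gives 25 May 2019, which is the last day of the proof-of-loss period.
The date payment becomes effective: 25 May 2019 + 66 days = 30 July 2019. 30 July 2019 is a Tuesday and is not a listed holiday, so no roll-forward applies.

30 July 2019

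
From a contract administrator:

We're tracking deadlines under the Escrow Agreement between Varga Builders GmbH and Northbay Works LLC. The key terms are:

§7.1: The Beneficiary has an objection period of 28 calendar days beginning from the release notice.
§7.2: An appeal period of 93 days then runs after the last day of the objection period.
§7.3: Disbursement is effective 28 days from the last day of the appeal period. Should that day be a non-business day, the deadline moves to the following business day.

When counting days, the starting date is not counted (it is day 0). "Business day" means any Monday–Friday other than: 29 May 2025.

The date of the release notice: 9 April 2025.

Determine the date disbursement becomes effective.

The last day of the objection period: 9 April 2025 + 28 days = 7 May 2025.
The last day of the appeal period: 93 calendar days after 7 May 2025 is 8 August 2025.
Adding 28 calendar days to 8 August 2025 gives 5 September 2025, which is the date disbursement becomes effective. 5 September 2025 is a Friday and is not a listed holiday, so no roll-forward applies.

5 September 2025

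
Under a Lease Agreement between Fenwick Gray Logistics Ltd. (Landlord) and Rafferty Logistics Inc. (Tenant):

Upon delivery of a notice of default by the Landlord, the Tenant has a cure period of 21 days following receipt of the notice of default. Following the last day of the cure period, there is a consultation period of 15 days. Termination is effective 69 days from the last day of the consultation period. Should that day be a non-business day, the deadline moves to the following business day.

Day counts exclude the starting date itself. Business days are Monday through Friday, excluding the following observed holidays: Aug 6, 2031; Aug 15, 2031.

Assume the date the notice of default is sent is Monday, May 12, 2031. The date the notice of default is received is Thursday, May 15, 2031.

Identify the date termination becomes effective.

Aug 28, 2031

Adding 21 calendar days to May 15, 2031 gives Jun 5, 2031, which is the last day of the cure period.
Adding 15 calendar days to Jun 5, 2031 gives Jun 20, 2031, which is the last day of the consultation period.
Adding 69 calendar days to Jun 20, 2031 gives Aug 28, 2031, which is the date termination becomes effective. Aug 28, 2031 is a Thursday and is not a listed holiday, so no roll-forward applies.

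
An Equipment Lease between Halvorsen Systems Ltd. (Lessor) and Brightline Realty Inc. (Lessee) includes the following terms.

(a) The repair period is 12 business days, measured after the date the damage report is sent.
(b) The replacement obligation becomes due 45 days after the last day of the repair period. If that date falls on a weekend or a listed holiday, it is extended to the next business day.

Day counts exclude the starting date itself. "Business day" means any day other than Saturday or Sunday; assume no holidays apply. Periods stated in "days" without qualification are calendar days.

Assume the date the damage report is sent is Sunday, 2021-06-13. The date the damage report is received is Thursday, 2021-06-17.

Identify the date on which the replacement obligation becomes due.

2021-08-13

From Sunday, 2021-06-13, 12 business days (Jun 14, Jun 15, Jun 16, Jun 17, …, Jun 25, Jun 28, Jun 29, skipping weekends) brings us to Tuesday, 2021-06-29, which is the last day of the repair period.
Adding 45 calendar days to 2021-06-29 gives 2021-08-13, which is the date on which the replacement obligation becomes due. 2021-08-13 is a Friday, so no roll-forward applies.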